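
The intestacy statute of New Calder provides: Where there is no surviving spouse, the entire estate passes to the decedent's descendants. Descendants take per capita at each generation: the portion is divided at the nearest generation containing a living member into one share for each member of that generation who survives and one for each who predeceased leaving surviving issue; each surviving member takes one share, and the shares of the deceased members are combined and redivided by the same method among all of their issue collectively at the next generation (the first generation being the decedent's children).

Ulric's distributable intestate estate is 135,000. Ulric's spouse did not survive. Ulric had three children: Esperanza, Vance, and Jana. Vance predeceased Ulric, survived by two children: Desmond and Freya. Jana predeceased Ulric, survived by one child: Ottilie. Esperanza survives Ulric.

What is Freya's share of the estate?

Freya receives 30,000.

The entire 135,000 passes to the descendants.
That amount (135,000) is divided at the children's generation into 3 shares of 45,000. Esperanza takes 45,000. The 2 shares of the deceased (Vance and Jana) are combined into a pool of 90,000.
That pool (90,000) is divided at the grandchildren's generation equally among Desmond, Freya, and Ottilie: 30,000 each.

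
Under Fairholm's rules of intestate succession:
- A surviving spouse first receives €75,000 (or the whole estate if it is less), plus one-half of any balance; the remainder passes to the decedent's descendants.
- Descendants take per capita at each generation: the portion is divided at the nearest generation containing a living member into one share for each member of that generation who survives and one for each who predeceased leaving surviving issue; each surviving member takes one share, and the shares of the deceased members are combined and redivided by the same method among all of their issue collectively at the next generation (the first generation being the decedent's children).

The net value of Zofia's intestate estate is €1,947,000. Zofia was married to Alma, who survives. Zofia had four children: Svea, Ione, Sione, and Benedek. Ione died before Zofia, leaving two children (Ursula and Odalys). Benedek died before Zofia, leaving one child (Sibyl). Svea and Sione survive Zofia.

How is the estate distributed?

Alma: €1,011,000; Svea: €234,000; Ursula: €156,000; Odalys: €156,000; Sione: €234,000; Sibyl: €156,000

Alma first takes €75,000, leaving a balance of €1,872,000. Alma then takes one-half of the balance (€936,000), for a total of €1,011,000. The remaining €936,000 passes to the descendants.
The descendants' portion (€936,000) is divided at the children's generation into 4 shares of €234,000. Svea and Sione each take €234,000. The 2 shares of the deceased (Ione and Benedek) are combined into a pool of €468,000.
That pool (€468,000) is divided at the grandchildren's generation equally among Ursula, Odalys, and Sibyl: €156,000 each.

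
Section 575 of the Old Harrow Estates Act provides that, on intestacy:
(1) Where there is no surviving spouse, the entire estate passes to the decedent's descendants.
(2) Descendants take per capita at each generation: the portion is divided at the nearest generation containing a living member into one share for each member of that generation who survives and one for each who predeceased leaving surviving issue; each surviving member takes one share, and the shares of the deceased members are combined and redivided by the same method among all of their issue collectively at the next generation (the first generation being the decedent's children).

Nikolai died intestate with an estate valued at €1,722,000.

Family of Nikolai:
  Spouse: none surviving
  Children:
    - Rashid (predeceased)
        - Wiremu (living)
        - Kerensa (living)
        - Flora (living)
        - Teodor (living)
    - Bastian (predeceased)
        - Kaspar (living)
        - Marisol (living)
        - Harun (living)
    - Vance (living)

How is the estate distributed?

Wiremu: €164,000; Kerensa: €164,000; Flora: €164,000; Teodor: €164,000; Kaspar: €164,000; Marisol: €164,000; Harun: €164,000; Vance: €574,000

The entire €1,722,000 passes to the descendants.
That amount (€1,722,000) is divided at the children's generation into 3 shares of €574,000. Vance takes €574,000. The 2 shares of the deceased (Rashid and Bastian) are combined into a pool of €1,148,000.
That pool (€1,148,000) is divided at the grandchildren's generation equally among Wiremu, Kerensa, Flora, Teodor, Kaspar, Marisol, and Harun: €164,000 each.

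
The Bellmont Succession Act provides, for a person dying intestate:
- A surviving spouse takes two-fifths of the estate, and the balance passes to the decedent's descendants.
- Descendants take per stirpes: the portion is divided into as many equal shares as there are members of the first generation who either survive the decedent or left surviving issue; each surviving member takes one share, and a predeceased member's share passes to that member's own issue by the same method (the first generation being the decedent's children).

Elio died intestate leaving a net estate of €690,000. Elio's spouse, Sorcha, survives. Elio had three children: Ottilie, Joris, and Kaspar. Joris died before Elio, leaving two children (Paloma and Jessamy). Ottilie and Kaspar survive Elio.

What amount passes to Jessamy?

Sorcha takes two-fifths of €690,000 = €276,000. The remaining €414,000 passes to the descendants.
The descendants' portion (€414,000) is divided into 3 shares of €138,000: Ottilie and Kaspar each take €138,000; Joris's €138,000 share passes to Joris's issue.
Joris's share (€138,000) is divided into 2 shares of €69,000: Paloma and Jessamy each take €69,000.

Jessamy receives €69,000.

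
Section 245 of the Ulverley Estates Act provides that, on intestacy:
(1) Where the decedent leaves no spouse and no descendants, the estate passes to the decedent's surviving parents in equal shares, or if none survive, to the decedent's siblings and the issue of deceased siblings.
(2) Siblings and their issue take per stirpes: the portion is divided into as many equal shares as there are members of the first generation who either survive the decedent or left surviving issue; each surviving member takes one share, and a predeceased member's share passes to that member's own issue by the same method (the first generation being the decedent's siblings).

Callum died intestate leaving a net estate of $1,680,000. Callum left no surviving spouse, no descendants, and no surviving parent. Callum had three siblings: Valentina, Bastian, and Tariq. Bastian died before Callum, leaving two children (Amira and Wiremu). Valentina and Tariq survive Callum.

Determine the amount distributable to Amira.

The entire $1,680,000 passes to the siblings and their issue.
That amount ($1,680,000) is divided into 3 shares of $560,000: Valentina and Tariq each take $560,000; Bastian's $560,000 share passes to Bastian's issue.
Bastian's share ($560,000) is divided into 2 shares of $280,000: Amira and Wiremu each take $280,000.

Amira receives $280,000.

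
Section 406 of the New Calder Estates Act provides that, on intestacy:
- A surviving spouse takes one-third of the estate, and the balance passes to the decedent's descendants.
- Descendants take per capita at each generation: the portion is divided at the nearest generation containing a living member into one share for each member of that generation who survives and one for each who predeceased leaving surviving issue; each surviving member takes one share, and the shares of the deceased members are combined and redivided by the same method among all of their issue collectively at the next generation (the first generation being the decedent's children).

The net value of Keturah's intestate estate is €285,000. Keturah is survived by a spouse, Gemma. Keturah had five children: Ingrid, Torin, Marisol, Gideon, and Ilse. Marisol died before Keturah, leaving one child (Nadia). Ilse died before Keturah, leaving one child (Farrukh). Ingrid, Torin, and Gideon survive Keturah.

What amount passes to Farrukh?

Farrukh receives €38,000.

Gemma takes one-third of €285,000 = €95,000. The remaining €190,000 passes to the descendants.
The descendants' portion (€190,000) is divided at the children's generation into 5 shares of €38,000. Ingrid, Torin, and Gideon each take €38,000. The 2 shares of the deceased (Marisol and Ilse) are combined into a pool of €76,000.
That pool (€76,000) is divided at the grandchildren's generation equally among Nadia and Farrukh: €38,000 each.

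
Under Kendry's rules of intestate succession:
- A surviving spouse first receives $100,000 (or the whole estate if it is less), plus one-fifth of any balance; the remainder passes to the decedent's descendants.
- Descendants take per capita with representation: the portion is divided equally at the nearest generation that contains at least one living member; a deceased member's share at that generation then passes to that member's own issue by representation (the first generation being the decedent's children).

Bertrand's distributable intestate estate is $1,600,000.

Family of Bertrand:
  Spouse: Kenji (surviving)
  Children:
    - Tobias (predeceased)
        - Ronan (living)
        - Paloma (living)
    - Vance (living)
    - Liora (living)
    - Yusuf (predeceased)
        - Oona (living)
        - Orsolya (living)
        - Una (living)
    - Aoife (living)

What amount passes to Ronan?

Kenji first takes $100,000, leaving a balance of $1,500,000. Kenji then takes one-fifth of the balance ($300,000), for a total of $400,000. The remaining $1,200,000 passes to the descendants.
The descendants' portion ($1,200,000) is divided into 5 shares of $240,000: Vance, Liora, and Aoife each take $240,000; Tobias's $240,000 share passes to Tobias's issue; Yusuf's $240,000 share passes to Yusuf's issue.
Tobias's share ($240,000) is divided into 2 shares of $120,000: Ronan and Paloma each take $120,000.
Yusuf's share ($240,000) is divided into 3 shares of $80,000: Oona, Orsolya, and Una each take $80,000.

Ronan receives $120,000.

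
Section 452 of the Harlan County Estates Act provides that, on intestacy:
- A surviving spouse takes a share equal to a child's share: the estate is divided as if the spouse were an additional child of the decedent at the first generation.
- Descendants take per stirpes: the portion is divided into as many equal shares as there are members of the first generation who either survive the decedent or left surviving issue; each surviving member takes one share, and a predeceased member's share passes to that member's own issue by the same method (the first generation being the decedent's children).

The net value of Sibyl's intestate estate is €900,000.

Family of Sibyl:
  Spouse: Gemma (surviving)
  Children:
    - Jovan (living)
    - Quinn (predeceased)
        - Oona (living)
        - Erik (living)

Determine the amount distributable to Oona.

The spouse counts as an additional share at the children's level, so there are 3 primary shares of €300,000. Gemma takes one such share (€300,000).
The children's combined portion (€600,000) is divided into 2 shares of €300,000: Jovan takes €300,000; Quinn's €300,000 share passes to Quinn's issue.
Quinn's share (€300,000) is divided into 2 shares of €150,000: Oona and Erik each take €150,000.

Oona receives €150,000.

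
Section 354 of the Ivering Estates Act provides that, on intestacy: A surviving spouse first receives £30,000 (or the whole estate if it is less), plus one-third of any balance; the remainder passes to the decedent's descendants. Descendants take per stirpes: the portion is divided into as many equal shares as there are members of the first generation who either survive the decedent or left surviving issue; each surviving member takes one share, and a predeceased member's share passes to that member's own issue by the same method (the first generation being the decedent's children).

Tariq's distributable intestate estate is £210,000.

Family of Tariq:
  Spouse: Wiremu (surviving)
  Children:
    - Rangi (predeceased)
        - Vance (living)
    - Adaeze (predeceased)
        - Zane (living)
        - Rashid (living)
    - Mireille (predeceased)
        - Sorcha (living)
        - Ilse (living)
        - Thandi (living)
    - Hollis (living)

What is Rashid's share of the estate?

Wiremu first takes £30,000, leaving a balance of £180,000. Wiremu then takes one-third of the balance (£60,000), for a total of £90,000. The remaining £120,000 passes to the descendants.
The descendants' portion (£120,000) is divided into 4 shares of £30,000: Hollis takes £30,000; Rangi's £30,000 share passes to Rangi's issue; Adaeze's £30,000 share passes to Adaeze's issue; Mireille's £30,000 share passes to Mireille's issue.
Rangi's share (£30,000) passes entirely to Vance.
Adaeze's share (£30,000) is divided into 2 shares of £15,000: Zane and Rashid each take £15,000.
Mireille's share (£30,000) is divided into 3 shares of £10,000: Sorcha, Ilse, and Thandi each take £10,000.

Rashid receives £15,000.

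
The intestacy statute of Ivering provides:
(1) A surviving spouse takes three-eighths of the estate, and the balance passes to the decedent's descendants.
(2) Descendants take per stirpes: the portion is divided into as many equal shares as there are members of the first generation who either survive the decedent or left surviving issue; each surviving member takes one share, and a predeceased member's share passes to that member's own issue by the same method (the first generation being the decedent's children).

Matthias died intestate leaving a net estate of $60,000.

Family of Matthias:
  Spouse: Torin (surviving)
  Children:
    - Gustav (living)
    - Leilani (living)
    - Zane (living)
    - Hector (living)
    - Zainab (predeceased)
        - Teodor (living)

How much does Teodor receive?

Torin takes three-eighths of $60,000 = $22,500. The remaining $37,500 passes to the descendants.
The descendants' portion ($37,500) is divided into 5 shares of $7,500: Gustav, Leilani, Zane, and Hector each take $7,500; Zainab's $7,500 share passes to Zainab's issue.
Zainab's share ($7,500) passes entirely to Teodor.

Teodor receives $7,500.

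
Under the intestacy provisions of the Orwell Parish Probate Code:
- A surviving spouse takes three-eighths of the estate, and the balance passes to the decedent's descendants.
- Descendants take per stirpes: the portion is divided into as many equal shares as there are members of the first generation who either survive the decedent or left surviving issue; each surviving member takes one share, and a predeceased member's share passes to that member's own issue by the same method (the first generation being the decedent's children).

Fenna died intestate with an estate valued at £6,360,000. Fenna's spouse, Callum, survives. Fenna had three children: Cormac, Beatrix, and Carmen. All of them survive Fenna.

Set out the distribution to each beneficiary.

Callum takes three-eighths of £6,360,000 = £2,385,000. The remaining £3,975,000 passes to the descendants.
The descendants' portion (£3,975,000) is divided into 3 shares of £1,325,000: Cormac, Beatrix, and Carmen each take £1,325,000.

Callum: £2,385,000; Cormac: £1,325,000; Beatrix: £1,325,000; Carmen: £1,325,000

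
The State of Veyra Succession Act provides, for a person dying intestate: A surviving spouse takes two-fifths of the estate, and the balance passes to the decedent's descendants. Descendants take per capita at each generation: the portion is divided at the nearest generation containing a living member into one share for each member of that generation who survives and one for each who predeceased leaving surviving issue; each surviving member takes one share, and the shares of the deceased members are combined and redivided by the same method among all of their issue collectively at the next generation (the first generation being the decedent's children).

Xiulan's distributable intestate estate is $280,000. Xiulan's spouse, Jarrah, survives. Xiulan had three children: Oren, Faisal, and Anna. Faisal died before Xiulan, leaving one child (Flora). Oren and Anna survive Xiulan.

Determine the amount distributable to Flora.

Flora receives $56,000.

Jarrah takes two-fifths of $280,000 = $112,000. The remaining $168,000 passes to the descendants.
The descendants' portion ($168,000) is divided at the children's generation into 3 shares of $56,000. Oren and Anna each take $56,000. The remaining share for the deceased Faisal ($56,000) is carried to the next generation.
That pool ($56,000) passes entirely to Flora, the sole taker at the grandchildren's generation.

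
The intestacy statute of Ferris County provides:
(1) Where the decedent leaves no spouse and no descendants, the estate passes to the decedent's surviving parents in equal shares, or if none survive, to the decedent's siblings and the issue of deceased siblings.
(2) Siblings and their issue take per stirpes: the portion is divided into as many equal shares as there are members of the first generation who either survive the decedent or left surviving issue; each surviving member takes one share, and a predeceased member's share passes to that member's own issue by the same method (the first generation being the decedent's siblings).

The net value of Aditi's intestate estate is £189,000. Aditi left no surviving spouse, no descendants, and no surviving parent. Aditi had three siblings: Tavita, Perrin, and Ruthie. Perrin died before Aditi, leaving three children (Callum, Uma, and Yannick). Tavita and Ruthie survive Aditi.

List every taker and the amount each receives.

The entire £189,000 passes to the siblings and their issue.
That amount (£189,000) is divided into 3 shares of £63,000: Tavita and Ruthie each take £63,000; Perrin's £63,000 share passes to Perrin's issue.
Perrin's share (£63,000) is divided into 3 shares of £21,000: Callum, Uma, and Yannick each take £21,000.

Tavita: £63,000; Callum: £21,000; Uma: £21,000; Yannick: £21,000; Ruthie: £63,000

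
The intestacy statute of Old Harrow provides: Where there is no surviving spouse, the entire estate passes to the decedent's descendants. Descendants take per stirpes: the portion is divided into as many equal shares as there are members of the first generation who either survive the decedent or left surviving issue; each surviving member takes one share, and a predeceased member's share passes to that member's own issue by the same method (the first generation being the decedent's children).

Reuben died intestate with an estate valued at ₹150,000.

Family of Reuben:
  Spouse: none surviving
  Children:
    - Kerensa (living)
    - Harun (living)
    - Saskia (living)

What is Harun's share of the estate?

Harun receives ₹50,000.

The entire ₹150,000 passes to the descendants.
That amount (₹150,000) is divided into 3 shares of ₹50,000: Kerensa, Harun, and Saskia each take ₹50,000.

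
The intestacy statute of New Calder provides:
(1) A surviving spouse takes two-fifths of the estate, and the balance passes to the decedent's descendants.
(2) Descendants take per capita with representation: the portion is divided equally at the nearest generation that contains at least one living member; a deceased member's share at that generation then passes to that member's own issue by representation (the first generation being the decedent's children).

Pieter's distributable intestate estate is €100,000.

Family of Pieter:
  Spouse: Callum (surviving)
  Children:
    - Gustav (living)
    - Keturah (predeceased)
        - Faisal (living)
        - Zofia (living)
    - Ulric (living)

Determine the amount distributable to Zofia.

Callum takes two-fifths of €100,000 = €40,000. The remaining €60,000 passes to the descendants.
The descendants' portion (€60,000) is divided into 3 shares of €20,000: Gustav and Ulric each take €20,000; Keturah's €20,000 share passes to Keturah's issue.
Keturah's share (€20,000) is divided into 2 shares of €10,000: Faisal and Zofia each take €10,000.

Zofia receives €10,000.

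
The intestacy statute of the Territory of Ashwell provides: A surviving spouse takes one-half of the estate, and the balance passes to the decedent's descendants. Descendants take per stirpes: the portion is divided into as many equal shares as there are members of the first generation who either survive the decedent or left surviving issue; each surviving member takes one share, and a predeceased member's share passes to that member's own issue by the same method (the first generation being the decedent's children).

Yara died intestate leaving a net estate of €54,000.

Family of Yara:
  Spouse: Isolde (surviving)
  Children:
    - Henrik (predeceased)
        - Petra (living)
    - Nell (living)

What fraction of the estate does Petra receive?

Isolde takes one-half of €54,000 = €27,000. The remaining €27,000 passes to the descendants.
The descendants' portion (€27,000) is divided into 2 shares of €13,500: Nell takes €13,500; Henrik's €13,500 share passes to Henrik's issue.
Henrik's share (€13,500) passes entirely to Petra.

Petra receives 1/4 of the estate.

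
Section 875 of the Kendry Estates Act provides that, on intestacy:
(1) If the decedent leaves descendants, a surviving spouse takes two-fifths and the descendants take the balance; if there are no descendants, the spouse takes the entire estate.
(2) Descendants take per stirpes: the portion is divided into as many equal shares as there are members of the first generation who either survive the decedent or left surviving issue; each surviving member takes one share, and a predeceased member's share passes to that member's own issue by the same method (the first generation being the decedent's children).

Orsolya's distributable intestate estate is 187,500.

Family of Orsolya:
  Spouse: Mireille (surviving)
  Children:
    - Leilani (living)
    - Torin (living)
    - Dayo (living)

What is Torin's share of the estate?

Torin receives 37,500.

Mireille takes two-fifths of 187,500 = 75,000. The remaining 112,500 passes to the descendants.
The descendants' portion (112,500) is divided into 3 shares of 37,500: Leilani, Torin, and Dayo each take 37,500.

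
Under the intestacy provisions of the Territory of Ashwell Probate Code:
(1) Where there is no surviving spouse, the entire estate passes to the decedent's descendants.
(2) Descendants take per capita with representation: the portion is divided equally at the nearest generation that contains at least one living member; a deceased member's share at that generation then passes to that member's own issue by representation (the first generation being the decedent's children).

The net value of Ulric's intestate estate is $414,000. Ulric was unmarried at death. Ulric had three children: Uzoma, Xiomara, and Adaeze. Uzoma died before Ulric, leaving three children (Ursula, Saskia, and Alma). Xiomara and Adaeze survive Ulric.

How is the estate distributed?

The entire $414,000 passes to the descendants.
That amount ($414,000) is divided into 3 shares of $138,000: Xiomara and Adaeze each take $138,000; Uzoma's $138,000 share passes to Uzoma's issue.
Uzoma's share ($138,000) is divided into 3 shares of $46,000: Ursula, Saskia, and Alma each take $46,000.

Ursula: $46,000; Saskia: $46,000; Alma: $46,000; Xiomara: $138,000; Adaeze: $138,000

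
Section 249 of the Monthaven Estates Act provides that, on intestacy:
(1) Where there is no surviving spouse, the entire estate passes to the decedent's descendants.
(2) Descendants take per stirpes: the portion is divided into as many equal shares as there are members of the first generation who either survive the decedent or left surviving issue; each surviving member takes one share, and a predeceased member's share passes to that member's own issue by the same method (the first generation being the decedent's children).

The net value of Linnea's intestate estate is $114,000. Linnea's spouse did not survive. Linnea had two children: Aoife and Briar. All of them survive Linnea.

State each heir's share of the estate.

Aoife: $57,000; Briar: $57,000

The entire $114,000 passes to the descendants.
That amount ($114,000) is divided into 2 shares of $57,000: Aoife and Briar each take $57,000.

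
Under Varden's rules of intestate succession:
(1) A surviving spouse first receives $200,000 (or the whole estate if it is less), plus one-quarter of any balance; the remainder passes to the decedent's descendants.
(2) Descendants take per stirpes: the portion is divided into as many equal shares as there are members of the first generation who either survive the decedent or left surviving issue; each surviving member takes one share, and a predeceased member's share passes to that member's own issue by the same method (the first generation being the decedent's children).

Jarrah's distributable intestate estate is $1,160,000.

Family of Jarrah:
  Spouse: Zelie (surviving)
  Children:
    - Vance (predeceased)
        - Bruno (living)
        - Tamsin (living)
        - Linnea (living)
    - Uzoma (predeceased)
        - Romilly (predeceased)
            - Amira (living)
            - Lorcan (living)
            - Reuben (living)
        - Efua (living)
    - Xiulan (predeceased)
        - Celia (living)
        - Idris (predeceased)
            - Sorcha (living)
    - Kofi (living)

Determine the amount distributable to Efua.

Zelie first takes $200,000, leaving a balance of $960,000. Zelie then takes one-quarter of the balance ($240,000), for a total of $440,000. The remaining $720,000 passes to the descendants.
The descendants' portion ($720,000) is divided into 4 shares of $180,000: Kofi takes $180,000; Vance's $180,000 share passes to Vance's issue; Uzoma's $180,000 share passes to Uzoma's issue; Xiulan's $180,000 share passes to Xiulan's issue.
Vance's share ($180,000) is divided into 3 shares of $60,000: Bruno, Tamsin, and Linnea each take $60,000.
Uzoma's share ($180,000) is divided into 2 shares of $90,000: Efua takes $90,000; Romilly's $90,000 share passes to Romilly's issue.
Romilly's share ($90,000) is divided into 3 shares of $30,000: Amira, Lorcan, and Reuben each take $30,000.
Xiulan's share ($180,000) is divided into 2 shares of $90,000: Celia takes $90,000; Idris's $90,000 share passes to Idris's issue.
Idris's share ($90,000) passes entirely to Sorcha.

Efua receives $90,000.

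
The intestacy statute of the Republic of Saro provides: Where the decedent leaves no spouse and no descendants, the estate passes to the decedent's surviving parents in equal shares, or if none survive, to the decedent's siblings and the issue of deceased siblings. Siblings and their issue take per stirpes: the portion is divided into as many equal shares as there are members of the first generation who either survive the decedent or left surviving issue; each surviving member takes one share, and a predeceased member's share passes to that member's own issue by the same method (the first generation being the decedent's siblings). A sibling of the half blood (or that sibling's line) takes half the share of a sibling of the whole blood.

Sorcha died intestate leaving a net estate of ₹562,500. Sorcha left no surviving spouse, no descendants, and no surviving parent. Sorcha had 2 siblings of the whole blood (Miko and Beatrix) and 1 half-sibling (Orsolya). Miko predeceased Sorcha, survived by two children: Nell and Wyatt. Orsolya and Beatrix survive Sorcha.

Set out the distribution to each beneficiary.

The entire ₹562,500 passes to the siblings and their issue.
Counting each half-blood sibling's line as half a unit, there are 5/2 units in ₹562,500, so one unit is ₹225,000. Whole-blood lines (Miko and Beatrix) take ₹225,000 each; half-blood lines (Orsolya) take ₹112,500 each.
Miko's share (₹225,000) is divided into 2 shares of ₹112,500: Nell and Wyatt each take ₹112,500.

Nell: ₹112,500; Wyatt: ₹112,500; Orsolya: ₹112,500; Beatrix: ₹225,000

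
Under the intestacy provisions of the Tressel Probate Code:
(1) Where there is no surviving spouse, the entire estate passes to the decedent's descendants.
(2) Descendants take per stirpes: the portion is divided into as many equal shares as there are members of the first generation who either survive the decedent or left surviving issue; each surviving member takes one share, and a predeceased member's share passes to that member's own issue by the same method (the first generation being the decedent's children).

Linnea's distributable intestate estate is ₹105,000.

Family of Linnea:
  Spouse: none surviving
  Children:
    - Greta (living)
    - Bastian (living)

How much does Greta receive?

Greta receives ₹52,500.

The entire ₹105,000 passes to the descendants.
That amount (₹105,000) is divided into 2 shares of ₹52,500: Greta and Bastian each take ₹52,500.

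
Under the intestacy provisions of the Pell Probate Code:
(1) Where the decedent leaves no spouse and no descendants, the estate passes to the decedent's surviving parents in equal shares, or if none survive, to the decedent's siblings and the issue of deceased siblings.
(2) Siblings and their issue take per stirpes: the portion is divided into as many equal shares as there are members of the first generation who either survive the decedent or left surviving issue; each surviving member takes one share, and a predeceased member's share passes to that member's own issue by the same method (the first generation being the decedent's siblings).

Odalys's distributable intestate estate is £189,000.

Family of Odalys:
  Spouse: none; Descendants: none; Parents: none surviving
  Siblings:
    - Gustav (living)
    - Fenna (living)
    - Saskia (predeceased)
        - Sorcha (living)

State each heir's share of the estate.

The entire £189,000 passes to the siblings and their issue.
That amount (£189,000) is divided into 3 shares of £63,000: Gustav and Fenna each take £63,000; Saskia's £63,000 share passes to Saskia's issue.
Saskia's share (£63,000) passes entirely to Sorcha.

Gustav: £63,000; Fenna: £63,000; Sorcha: £63,000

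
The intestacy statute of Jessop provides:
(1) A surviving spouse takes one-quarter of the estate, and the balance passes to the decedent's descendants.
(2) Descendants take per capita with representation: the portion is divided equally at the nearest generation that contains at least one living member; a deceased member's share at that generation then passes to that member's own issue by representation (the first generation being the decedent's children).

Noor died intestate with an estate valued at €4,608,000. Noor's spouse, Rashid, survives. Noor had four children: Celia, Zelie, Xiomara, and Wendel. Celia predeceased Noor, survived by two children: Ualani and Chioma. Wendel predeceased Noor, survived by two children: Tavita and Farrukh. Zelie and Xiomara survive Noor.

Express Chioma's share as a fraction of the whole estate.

Chioma receives 3/32 of the estate.

Rashid takes one-quarter of €4,608,000 = €1,152,000. The remaining €3,456,000 passes to the descendants.
The descendants' portion (€3,456,000) is divided into 4 shares of €864,000: Zelie and Xiomara each take €864,000; Celia's €864,000 share passes to Celia's issue; Wendel's €864,000 share passes to Wendel's issue.
Celia's share (€864,000) is divided into 2 shares of €432,000: Ualani and Chioma each take €432,000.
Wendel's share (€864,000) is divided into 2 shares of €432,000: Tavita and Farrukh each take €432,000.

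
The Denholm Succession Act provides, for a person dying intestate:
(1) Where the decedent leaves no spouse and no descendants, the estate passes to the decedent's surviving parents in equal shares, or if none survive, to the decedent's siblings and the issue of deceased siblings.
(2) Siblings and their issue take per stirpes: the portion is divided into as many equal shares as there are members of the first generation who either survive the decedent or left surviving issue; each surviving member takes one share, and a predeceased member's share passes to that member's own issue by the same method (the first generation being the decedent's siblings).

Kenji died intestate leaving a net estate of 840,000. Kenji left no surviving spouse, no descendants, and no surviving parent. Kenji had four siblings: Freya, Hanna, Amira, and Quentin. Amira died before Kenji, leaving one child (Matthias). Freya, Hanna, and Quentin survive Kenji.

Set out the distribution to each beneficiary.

The entire 840,000 passes to the siblings and their issue.
That amount (840,000) is divided into 4 shares of 210,000: Freya, Hanna, and Quentin each take 210,000; Amira's 210,000 share passes to Amira's issue.
Amira's share (210,000) passes entirely to Matthias.

Freya: 210,000; Hanna: 210,000; Matthias: 210,000; Quentin: 210,000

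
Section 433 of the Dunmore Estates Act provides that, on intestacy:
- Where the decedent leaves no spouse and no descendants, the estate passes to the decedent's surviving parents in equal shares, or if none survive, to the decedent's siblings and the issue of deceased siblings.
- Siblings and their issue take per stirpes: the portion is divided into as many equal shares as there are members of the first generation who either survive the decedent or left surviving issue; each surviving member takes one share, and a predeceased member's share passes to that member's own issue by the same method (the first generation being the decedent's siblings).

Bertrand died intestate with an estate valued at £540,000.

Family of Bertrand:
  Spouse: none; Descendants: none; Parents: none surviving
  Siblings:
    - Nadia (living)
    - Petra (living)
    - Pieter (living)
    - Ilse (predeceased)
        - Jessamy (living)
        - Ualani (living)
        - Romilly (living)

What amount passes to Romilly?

Romilly receives £45,000.

The entire £540,000 passes to the siblings and their issue.
That amount (£540,000) is divided into 4 shares of £135,000: Nadia, Petra, and Pieter each take £135,000; Ilse's £135,000 share passes to Ilse's issue.
Ilse's share (£135,000) is divided into 3 shares of £45,000: Jessamy, Ualani, and Romilly each take £45,000.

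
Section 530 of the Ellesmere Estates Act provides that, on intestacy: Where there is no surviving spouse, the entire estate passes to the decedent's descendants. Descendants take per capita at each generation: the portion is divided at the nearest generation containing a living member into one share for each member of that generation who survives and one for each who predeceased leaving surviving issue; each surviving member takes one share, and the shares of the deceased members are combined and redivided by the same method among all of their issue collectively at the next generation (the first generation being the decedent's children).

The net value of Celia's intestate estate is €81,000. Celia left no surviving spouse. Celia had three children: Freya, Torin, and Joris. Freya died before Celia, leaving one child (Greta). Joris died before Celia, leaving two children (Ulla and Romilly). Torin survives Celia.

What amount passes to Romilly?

Romilly receives €18,000.

The entire €81,000 passes to the descendants.
That amount (€81,000) is divided at the children's generation into 3 shares of €27,000. Torin takes €27,000. The 2 shares of the deceased (Freya and Joris) are combined into a pool of €54,000.
That pool (€54,000) is divided at the grandchildren's generation equally among Greta, Ulla, and Romilly: €18,000 each.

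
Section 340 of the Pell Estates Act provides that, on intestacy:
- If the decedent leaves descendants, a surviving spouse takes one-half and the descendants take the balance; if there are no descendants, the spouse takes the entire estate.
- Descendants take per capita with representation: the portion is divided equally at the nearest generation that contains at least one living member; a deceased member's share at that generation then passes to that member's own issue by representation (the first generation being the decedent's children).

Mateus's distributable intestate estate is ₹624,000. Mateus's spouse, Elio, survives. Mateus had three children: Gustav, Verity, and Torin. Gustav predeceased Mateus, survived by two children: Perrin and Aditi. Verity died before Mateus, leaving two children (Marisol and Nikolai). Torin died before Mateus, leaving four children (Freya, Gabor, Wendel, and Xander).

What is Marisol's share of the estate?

Elio takes one-half of ₹624,000 = ₹312,000. The remaining ₹312,000 passes to the descendants.
No child survives, so the initial division is made at the grandchildren's generation.
The descendants' portion (₹312,000) is divided into 8 shares of ₹39,000: Perrin, Aditi, Marisol, Nikolai, Freya, Gabor, Wendel, and Xander each take ₹39,000.

Marisol receives ₹39,000.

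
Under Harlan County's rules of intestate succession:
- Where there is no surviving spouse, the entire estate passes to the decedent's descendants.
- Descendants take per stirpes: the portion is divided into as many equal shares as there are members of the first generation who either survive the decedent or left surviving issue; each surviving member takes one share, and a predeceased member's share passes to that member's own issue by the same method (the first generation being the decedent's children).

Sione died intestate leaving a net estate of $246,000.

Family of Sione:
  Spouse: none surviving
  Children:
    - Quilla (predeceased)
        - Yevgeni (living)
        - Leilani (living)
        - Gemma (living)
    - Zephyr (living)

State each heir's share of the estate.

Yevgeni: $41,000; Leilani: $41,000; Gemma: $41,000; Zephyr: $123,000

The entire $246,000 passes to the descendants.
That amount ($246,000) is divided into 2 shares of $123,000: Zephyr takes $123,000; Quilla's $123,000 share passes to Quilla's issue.
Quilla's share ($123,000) is divided into 3 shares of $41,000: Yevgeni, Leilani, and Gemma each take $41,000.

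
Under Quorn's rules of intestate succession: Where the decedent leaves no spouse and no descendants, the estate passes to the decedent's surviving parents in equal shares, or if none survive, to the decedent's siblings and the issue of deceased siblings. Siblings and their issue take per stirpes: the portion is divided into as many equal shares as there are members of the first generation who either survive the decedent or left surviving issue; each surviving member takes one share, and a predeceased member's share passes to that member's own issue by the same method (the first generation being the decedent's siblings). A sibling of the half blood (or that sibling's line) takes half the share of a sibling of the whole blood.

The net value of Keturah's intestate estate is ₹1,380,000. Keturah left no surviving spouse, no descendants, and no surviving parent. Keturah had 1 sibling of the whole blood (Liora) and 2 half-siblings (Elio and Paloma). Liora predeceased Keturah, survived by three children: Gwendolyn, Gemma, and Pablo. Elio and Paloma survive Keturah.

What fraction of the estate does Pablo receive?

The entire ₹1,380,000 passes to the siblings and their issue.
Counting each half-blood sibling's line as half a unit, there are 2 units in ₹1,380,000, so one unit is ₹690,000. Whole-blood lines (Liora) take ₹690,000 each; half-blood lines (Elio and Paloma) take ₹345,000 each.
Liora's share (₹690,000) is divided into 3 shares of ₹230,000: Gwendolyn, Gemma, and Pablo each take ₹230,000.

Pablo receives 1/6 of the estate.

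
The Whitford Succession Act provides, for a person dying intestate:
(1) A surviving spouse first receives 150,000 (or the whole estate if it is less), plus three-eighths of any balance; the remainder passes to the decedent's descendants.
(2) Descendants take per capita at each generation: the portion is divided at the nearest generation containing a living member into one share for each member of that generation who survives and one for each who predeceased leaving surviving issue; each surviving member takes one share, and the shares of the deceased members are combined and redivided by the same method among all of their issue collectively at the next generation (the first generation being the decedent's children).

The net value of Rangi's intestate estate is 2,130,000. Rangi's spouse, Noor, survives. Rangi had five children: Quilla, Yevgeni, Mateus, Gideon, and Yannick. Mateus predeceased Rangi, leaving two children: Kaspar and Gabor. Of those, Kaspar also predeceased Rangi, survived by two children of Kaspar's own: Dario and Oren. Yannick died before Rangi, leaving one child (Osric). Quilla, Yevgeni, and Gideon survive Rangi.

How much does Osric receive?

Noor first takes 150,000, leaving a balance of 1,980,000. Noor then takes three-eighths of the balance (742,500), for a total of 892,500. The remaining 1,237,500 passes to the descendants.
The descendants' portion (1,237,500) is divided at the children's generation into 5 shares of 247,500. Quilla, Yevgeni, and Gideon each take 247,500. The 2 shares of the deceased (Mateus and Yannick) are combined into a pool of 495,000.
That pool (495,000) is divided at the grandchildren's generation into 3 shares of 165,000. Gabor and Osric each take 165,000. The remaining share for the deceased Kaspar (165,000) is carried to the next generation.
That pool (165,000) is divided at the great-grandchildren's generation equally among Dario and Oren: 82,500 each.

Osric receives 165,000.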